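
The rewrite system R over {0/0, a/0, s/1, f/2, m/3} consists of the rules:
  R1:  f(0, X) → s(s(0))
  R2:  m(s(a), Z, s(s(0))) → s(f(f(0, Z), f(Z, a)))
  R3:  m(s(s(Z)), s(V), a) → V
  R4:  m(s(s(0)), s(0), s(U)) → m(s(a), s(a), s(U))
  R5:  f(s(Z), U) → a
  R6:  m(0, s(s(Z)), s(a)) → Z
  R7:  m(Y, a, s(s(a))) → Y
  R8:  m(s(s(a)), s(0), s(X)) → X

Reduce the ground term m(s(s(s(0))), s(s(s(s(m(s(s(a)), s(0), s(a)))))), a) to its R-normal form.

1. m(s(s(s(0))), s(s(s(s(m(s(s(a)), s(0), s(a)))))), a)  →  s(s(s(m(s(s(a)), s(0), s(a)))))   [R3 at ε]
2. s(s(s(m(s(s(a)), s(0), s(a)))))  →  s(s(s(a)))   [R8 at 1.1.1]

s(s(s(a)))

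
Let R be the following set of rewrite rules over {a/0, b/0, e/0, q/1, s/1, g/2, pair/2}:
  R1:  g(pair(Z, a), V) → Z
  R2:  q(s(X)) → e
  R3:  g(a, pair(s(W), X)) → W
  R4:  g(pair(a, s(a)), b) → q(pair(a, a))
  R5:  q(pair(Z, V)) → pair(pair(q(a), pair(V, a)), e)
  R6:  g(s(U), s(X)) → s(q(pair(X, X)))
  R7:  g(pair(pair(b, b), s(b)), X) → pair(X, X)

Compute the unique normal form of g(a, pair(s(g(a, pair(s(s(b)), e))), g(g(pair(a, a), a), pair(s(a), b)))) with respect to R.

1. g(a, pair(s(g(a, pair(s(s(b)), e))), g(g(pair(a, a), a), pair(s(a), b))))  →  g(a, pair(s(s(b)), e))   [R3 at ε]
2. g(a, pair(s(s(b)), e))  →  s(b)   [R3 at ε]

s(b)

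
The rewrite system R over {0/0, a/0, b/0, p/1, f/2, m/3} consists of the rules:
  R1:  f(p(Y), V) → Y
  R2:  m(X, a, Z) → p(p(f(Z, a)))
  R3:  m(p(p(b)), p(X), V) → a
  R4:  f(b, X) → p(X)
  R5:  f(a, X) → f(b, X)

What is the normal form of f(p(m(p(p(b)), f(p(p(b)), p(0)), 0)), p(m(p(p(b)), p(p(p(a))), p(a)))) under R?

a

1. f(p(m(p(p(b)), f(p(p(b)), p(0)), 0)), p(m(p(p(b)), p(p(p(a))), p(a))))  →  m(p(p(b)), f(p(p(b)), p(0)), 0)   [R1 at ε]
2. m(p(p(b)), f(p(p(b)), p(0)), 0)  →  m(p(p(b)), p(b), 0)   [R1 at 2]
3. m(p(p(b)), p(b), 0)  →  a   [R3 at ε]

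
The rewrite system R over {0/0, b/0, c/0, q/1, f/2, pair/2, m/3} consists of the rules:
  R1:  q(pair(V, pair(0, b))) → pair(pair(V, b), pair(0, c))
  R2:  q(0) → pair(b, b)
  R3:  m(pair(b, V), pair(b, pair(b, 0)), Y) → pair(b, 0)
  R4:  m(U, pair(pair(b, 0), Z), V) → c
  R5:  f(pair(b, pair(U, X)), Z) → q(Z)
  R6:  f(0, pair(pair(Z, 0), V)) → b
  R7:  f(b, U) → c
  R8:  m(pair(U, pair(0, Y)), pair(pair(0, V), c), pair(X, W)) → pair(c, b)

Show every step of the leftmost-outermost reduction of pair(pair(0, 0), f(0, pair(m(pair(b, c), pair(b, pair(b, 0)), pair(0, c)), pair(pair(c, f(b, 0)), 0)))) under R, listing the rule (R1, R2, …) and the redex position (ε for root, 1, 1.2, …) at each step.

1. pair(pair(0, 0), f(0, pair(m(pair(b, c), pair(b, pair(b, 0)), pair(0, c)), pair(pair(c, f(b, 0)), 0))))  →  pair(pair(0, 0), f(0, pair(pair(b, 0), pair(pair(c, f(b, 0)), 0))))   [R3 at 2.2.1]
2. pair(pair(0, 0), f(0, pair(pair(b, 0), pair(pair(c, f(b, 0)), 0))))  →  pair(pair(0, 0), b)   [R6 at 2]

pair(pair(0, 0), b)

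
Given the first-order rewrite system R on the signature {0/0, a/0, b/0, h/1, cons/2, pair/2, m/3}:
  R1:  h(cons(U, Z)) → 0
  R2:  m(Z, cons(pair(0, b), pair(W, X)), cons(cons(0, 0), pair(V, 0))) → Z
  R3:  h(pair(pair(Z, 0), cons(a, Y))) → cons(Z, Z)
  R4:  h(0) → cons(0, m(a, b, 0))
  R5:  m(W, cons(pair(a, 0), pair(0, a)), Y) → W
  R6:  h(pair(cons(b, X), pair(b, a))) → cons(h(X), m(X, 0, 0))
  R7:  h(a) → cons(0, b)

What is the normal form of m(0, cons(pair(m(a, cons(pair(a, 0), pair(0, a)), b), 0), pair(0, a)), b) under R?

1. m(0, cons(pair(m(a, cons(pair(a, 0), pair(0, a)), b), 0), pair(0, a)), b)  →  m(0, cons(pair(a, 0), pair(0, a)), b)   [R5 at 2.1.1]
2. m(0, cons(pair(a, 0), pair(0, a)), b)  →  0   [R5 at ε]

0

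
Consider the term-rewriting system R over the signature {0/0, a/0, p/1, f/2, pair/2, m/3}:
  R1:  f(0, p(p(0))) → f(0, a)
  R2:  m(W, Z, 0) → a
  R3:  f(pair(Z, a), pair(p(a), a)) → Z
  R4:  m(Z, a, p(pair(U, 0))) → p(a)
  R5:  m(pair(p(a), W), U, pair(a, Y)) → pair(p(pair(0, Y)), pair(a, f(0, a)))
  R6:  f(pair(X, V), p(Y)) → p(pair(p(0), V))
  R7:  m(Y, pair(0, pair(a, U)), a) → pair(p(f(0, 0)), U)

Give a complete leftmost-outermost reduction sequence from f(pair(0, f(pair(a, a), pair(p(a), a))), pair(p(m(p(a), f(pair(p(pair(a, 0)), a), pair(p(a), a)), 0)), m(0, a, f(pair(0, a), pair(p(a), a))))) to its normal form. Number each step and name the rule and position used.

1. f(pair(0, f(pair(a, a), pair(p(a), a))), pair(p(m(p(a), f(pair(p(pair(a, 0)), a), pair(p(a), a)), 0)), m(0, a, f(pair(0, a), pair(p(a), a)))))  →  f(pair(0, a), pair(p(m(p(a), f(pair(p(pair(a, 0)), a), pair(p(a), a)), 0)), m(0, a, f(pair(0, a), pair(p(a), a)))))   [R3 at 1.2]
2. f(pair(0, a), pair(p(m(p(a), f(pair(p(pair(a, 0)), a), pair(p(a), a)), 0)), m(0, a, f(pair(0, a), pair(p(a), a)))))  →  f(pair(0, a), pair(p(a), m(0, a, f(pair(0, a), pair(p(a), a)))))   [R2 at 2.1.1]
3. f(pair(0, a), pair(p(a), m(0, a, f(pair(0, a), pair(p(a), a)))))  →  f(pair(0, a), pair(p(a), m(0, a, 0)))   [R3 at 2.2.3]
4. f(pair(0, a), pair(p(a), m(0, a, 0)))  →  f(pair(0, a), pair(p(a), a))   [R2 at 2.2]
5. f(pair(0, a), pair(p(a), a))  →  0   [R3 at ε]

0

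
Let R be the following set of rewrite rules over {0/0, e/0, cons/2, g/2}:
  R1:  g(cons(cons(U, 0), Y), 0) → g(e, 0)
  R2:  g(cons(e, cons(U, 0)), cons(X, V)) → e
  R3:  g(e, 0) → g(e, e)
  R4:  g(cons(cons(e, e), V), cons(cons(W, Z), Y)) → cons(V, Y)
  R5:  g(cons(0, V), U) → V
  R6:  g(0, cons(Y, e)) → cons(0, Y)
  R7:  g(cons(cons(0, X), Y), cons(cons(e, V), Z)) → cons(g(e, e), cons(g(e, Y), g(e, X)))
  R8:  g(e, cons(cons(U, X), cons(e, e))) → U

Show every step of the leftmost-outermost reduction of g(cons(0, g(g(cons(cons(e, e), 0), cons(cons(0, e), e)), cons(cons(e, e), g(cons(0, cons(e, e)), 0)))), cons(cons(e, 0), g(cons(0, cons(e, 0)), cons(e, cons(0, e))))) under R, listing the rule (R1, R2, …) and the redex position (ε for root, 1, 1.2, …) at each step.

1. g(cons(0, g(g(cons(cons(e, e), 0), cons(cons(0, e), e)), cons(cons(e, e), g(cons(0, cons(e, e)), 0)))), cons(cons(e, 0), g(cons(0, cons(e, 0)), cons(e, cons(0, e)))))  →  g(g(cons(cons(e, e), 0), cons(cons(0, e), e)), cons(cons(e, e), g(cons(0, cons(e, e)), 0)))   [R5 at ε]
2. g(g(cons(cons(e, e), 0), cons(cons(0, e), e)), cons(cons(e, e), g(cons(0, cons(e, e)), 0)))  →  g(cons(0, e), cons(cons(e, e), g(cons(0, cons(e, e)), 0)))   [R4 at 1]
3. g(cons(0, e), cons(cons(e, e), g(cons(0, cons(e, e)), 0)))  →  e   [R5 at ε]

e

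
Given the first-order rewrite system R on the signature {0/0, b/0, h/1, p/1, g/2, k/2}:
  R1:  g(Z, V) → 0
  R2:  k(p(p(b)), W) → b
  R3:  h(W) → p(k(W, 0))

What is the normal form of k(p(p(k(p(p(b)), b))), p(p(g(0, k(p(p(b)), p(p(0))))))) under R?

1. k(p(p(k(p(p(b)), b))), p(p(g(0, k(p(p(b)), p(p(0)))))))  →  k(p(p(b)), p(p(g(0, k(p(p(b)), p(p(0)))))))   [R2 at 1.1.1]
2. k(p(p(b)), p(p(g(0, k(p(p(b)), p(p(0)))))))  →  b   [R2 at ε]

b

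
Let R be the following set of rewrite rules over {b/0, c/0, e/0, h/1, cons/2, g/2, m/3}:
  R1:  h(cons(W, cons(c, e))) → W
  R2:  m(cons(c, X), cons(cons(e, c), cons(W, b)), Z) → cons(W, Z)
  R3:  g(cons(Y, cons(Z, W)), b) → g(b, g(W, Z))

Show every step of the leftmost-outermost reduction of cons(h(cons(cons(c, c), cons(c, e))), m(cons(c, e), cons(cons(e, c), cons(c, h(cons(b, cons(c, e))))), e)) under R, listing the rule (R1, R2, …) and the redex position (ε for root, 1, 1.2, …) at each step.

cons(cons(c, c), cons(c, e))

1. cons(h(cons(cons(c, c), cons(c, e))), m(cons(c, e), cons(cons(e, c), cons(c, h(cons(b, cons(c, e))))), e))  →  cons(cons(c, c), m(cons(c, e), cons(cons(e, c), cons(c, h(cons(b, cons(c, e))))), e))   [R1 at 1]
2. cons(cons(c, c), m(cons(c, e), cons(cons(e, c), cons(c, h(cons(b, cons(c, e))))), e))  →  cons(cons(c, c), m(cons(c, e), cons(cons(e, c), cons(c, b)), e))   [R1 at 2.2.2.2]
3. cons(cons(c, c), m(cons(c, e), cons(cons(e, c), cons(c, b)), e))  →  cons(cons(c, c), cons(c, e))   [R2 at 2]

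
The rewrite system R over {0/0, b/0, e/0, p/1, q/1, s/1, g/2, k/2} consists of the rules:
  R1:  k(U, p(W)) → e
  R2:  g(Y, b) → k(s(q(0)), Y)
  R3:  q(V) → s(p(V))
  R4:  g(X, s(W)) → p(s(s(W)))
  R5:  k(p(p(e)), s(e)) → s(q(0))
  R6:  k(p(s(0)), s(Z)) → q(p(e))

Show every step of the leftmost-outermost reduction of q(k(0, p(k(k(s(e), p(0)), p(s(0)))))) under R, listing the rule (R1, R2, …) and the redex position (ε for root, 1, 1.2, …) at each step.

1. q(k(0, p(k(k(s(e), p(0)), p(s(0))))))  →  s(p(k(0, p(k(k(s(e), p(0)), p(s(0)))))))   [R3 at ε]
2. s(p(k(0, p(k(k(s(e), p(0)), p(s(0)))))))  →  s(p(e))   [R1 at 1.1]

s(p(e))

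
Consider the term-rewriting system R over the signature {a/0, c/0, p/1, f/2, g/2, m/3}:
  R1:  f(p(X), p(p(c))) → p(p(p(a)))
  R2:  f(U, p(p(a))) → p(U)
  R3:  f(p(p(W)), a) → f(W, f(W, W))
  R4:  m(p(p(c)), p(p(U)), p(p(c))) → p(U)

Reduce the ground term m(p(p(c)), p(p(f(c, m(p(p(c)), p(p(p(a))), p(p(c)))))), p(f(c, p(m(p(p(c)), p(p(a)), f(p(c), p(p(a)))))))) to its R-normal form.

p(p(c))

1. m(p(p(c)), p(p(f(c, m(p(p(c)), p(p(p(a))), p(p(c)))))), p(f(c, p(m(p(p(c)), p(p(a)), f(p(c), p(p(a))))))))  →  m(p(p(c)), p(p(f(c, p(p(a))))), p(f(c, p(m(p(p(c)), p(p(a)), f(p(c), p(p(a))))))))   [R4 at 2.1.1.2]
2. m(p(p(c)), p(p(f(c, p(p(a))))), p(f(c, p(m(p(p(c)), p(p(a)), f(p(c), p(p(a))))))))  →  m(p(p(c)), p(p(p(c))), p(f(c, p(m(p(p(c)), p(p(a)), f(p(c), p(p(a))))))))   [R2 at 2.1.1]
3. m(p(p(c)), p(p(p(c))), p(f(c, p(m(p(p(c)), p(p(a)), f(p(c), p(p(a))))))))  →  m(p(p(c)), p(p(p(c))), p(f(c, p(m(p(p(c)), p(p(a)), p(p(c)))))))   [R2 at 3.1.2.1.3]
4. m(p(p(c)), p(p(p(c))), p(f(c, p(m(p(p(c)), p(p(a)), p(p(c)))))))  →  m(p(p(c)), p(p(p(c))), p(f(c, p(p(a)))))   [R4 at 3.1.2.1]
5. m(p(p(c)), p(p(p(c))), p(f(c, p(p(a)))))  →  m(p(p(c)), p(p(p(c))), p(p(c)))   [R2 at 3.1]
6. m(p(p(c)), p(p(p(c))), p(p(c)))  →  p(p(c))   [R4 at ε]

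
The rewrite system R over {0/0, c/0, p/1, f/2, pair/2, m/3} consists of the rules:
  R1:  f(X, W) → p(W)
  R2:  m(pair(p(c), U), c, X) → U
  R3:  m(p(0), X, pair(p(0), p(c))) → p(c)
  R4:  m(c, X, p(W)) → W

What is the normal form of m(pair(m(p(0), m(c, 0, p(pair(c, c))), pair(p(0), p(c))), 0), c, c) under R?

0

1. m(pair(m(p(0), m(c, 0, p(pair(c, c))), pair(p(0), p(c))), 0), c, c)  →  m(pair(p(c), 0), c, c)   [R3 at 1.1]
2. m(pair(p(c), 0), c, c)  →  0   [R2 at ε]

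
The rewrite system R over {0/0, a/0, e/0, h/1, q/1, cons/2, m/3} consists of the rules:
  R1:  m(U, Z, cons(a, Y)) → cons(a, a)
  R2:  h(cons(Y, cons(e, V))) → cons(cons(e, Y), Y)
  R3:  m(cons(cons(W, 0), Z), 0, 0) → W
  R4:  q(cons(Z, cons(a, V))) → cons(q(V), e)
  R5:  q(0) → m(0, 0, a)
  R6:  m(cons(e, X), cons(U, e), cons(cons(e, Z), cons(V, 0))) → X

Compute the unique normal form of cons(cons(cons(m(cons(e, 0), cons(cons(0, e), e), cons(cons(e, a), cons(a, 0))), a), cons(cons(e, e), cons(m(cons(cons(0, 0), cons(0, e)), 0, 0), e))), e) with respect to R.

1. cons(cons(cons(m(cons(e, 0), cons(cons(0, e), e), cons(cons(e, a), cons(a, 0))), a), cons(cons(e, e), cons(m(cons(cons(0, 0), cons(0, e)), 0, 0), e))), e)  →  cons(cons(cons(0, a), cons(cons(e, e), cons(m(cons(cons(0, 0), cons(0, e)), 0, 0), e))), e)   [R6 at 1.1.1]
2. cons(cons(cons(0, a), cons(cons(e, e), cons(m(cons(cons(0, 0), cons(0, e)), 0, 0), e))), e)  →  cons(cons(cons(0, a), cons(cons(e, e), cons(0, e))), e)   [R3 at 1.2.2.1]

cons(cons(cons(0, a), cons(cons(e, e), cons(0, e))), e)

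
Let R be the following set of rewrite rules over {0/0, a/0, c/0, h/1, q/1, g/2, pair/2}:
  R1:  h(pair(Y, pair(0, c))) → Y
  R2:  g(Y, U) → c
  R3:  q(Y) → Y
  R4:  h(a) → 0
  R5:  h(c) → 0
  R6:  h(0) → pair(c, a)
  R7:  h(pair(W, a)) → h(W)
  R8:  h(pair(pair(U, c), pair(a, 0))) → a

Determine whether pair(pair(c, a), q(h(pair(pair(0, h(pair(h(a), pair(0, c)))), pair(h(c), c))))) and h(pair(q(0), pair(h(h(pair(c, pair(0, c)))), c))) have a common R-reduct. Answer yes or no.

no — NF(t₁) = pair(pair(c, a), pair(0, 0)), NF(t₂) = 0

Reduce t₁ = pair(pair(c, a), q(h(pair(pair(0, h(pair(h(a), pair(0, c)))), pair(h(c), c))))):
1. pair(pair(c, a), q(h(pair(pair(0, h(pair(h(a), pair(0, c)))), pair(h(c), c)))))  →  pair(pair(c, a), h(pair(pair(0, h(pair(h(a), pair(0, c)))), pair(h(c), c))))   [R3 at 2]
2. pair(pair(c, a), h(pair(pair(0, h(pair(h(a), pair(0, c)))), pair(h(c), c))))  →  pair(pair(c, a), h(pair(pair(0, h(a)), pair(h(c), c))))   [R1 at 2.1.1.2]
3. pair(pair(c, a), h(pair(pair(0, h(a)), pair(h(c), c))))  →  pair(pair(c, a), h(pair(pair(0, 0), pair(h(c), c))))   [R4 at 2.1.1.2]
4. pair(pair(c, a), h(pair(pair(0, 0), pair(h(c), c))))  →  pair(pair(c, a), h(pair(pair(0, 0), pair(0, c))))   [R5 at 2.1.2.1]
5. pair(pair(c, a), h(pair(pair(0, 0), pair(0, c))))  →  pair(pair(c, a), pair(0, 0))   [R1 at 2]

Reduce t₂ = h(pair(q(0), pair(h(h(pair(c, pair(0, c)))), c))):
1. h(pair(q(0), pair(h(h(pair(c, pair(0, c)))), c)))  →  h(pair(0, pair(h(h(pair(c, pair(0, c)))), c)))   [R3 at 1.1]
2. h(pair(0, pair(h(h(pair(c, pair(0, c)))), c)))  →  h(pair(0, pair(h(c), c)))   [R1 at 1.2.1.1]
3. h(pair(0, pair(h(c), c)))  →  h(pair(0, pair(0, c)))   [R5 at 1.2.1]
4. h(pair(0, pair(0, c)))  →  0   [R1 at ε]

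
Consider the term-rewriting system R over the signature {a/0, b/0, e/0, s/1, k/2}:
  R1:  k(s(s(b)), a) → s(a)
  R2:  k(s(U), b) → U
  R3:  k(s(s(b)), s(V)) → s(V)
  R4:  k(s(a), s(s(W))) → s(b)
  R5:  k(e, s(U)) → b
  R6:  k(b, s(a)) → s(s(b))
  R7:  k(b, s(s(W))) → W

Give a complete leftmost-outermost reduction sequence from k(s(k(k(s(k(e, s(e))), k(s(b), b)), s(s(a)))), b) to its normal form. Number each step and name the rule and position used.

a

1. k(s(k(k(s(k(e, s(e))), k(s(b), b)), s(s(a)))), b)  →  k(k(s(k(e, s(e))), k(s(b), b)), s(s(a)))   [R2 at ε]
2. k(k(s(k(e, s(e))), k(s(b), b)), s(s(a)))  →  k(k(s(b), k(s(b), b)), s(s(a)))   [R5 at 1.1.1]
3. k(k(s(b), k(s(b), b)), s(s(a)))  →  k(k(s(b), b), s(s(a)))   [R2 at 1.2]
4. k(k(s(b), b), s(s(a)))  →  k(b, s(s(a)))   [R2 at 1]
5. k(b, s(s(a)))  →  a   [R7 at ε]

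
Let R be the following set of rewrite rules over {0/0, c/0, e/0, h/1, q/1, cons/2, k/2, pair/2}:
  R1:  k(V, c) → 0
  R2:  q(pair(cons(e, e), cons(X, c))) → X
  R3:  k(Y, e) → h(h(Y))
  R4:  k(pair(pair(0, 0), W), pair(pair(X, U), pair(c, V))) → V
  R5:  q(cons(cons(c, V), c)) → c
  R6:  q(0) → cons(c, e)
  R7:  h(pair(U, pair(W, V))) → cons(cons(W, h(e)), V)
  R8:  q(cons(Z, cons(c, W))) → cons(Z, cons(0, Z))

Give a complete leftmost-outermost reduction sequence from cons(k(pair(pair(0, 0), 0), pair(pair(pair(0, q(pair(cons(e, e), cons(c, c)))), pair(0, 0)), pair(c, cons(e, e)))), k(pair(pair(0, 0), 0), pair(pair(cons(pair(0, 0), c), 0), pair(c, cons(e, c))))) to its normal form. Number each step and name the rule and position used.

1. cons(k(pair(pair(0, 0), 0), pair(pair(pair(0, q(pair(cons(e, e), cons(c, c)))), pair(0, 0)), pair(c, cons(e, e)))), k(pair(pair(0, 0), 0), pair(pair(cons(pair(0, 0), c), 0), pair(c, cons(e, c)))))  →  cons(cons(e, e), k(pair(pair(0, 0), 0), pair(pair(cons(pair(0, 0), c), 0), pair(c, cons(e, c)))))   [R4 at 1]
2. cons(cons(e, e), k(pair(pair(0, 0), 0), pair(pair(cons(pair(0, 0), c), 0), pair(c, cons(e, c)))))  →  cons(cons(e, e), cons(e, c))   [R4 at 2]

cons(cons(e, e), cons(e, c))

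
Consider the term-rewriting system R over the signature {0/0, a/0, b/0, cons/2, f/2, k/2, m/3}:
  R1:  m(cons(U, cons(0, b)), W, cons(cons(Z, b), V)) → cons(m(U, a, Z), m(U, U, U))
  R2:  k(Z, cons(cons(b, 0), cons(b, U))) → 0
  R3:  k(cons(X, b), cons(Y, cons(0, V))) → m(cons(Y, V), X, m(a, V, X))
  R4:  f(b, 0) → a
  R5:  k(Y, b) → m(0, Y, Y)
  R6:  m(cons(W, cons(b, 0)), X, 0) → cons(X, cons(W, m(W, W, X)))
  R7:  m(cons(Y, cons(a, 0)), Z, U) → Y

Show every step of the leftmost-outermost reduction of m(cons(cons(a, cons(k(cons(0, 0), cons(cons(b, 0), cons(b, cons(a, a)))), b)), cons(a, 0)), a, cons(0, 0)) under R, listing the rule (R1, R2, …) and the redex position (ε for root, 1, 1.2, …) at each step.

cons(a, cons(0, b))

1. m(cons(cons(a, cons(k(cons(0, 0), cons(cons(b, 0), cons(b, cons(a, a)))), b)), cons(a, 0)), a, cons(0, 0))  →  cons(a, cons(k(cons(0, 0), cons(cons(b, 0), cons(b, cons(a, a)))), b))   [R7 at ε]
2. cons(a, cons(k(cons(0, 0), cons(cons(b, 0), cons(b, cons(a, a)))), b))  →  cons(a, cons(0, b))   [R2 at 2.1]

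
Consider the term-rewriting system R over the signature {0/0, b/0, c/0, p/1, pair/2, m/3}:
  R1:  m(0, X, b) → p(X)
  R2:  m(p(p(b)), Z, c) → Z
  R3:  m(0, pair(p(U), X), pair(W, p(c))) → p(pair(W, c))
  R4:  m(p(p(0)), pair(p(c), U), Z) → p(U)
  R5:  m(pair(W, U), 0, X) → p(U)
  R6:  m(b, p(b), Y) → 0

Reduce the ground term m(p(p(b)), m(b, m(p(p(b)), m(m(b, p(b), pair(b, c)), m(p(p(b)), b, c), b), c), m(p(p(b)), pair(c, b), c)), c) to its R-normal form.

1. m(p(p(b)), m(b, m(p(p(b)), m(m(b, p(b), pair(b, c)), m(p(p(b)), b, c), b), c), m(p(p(b)), pair(c, b), c)), c)  →  m(b, m(p(p(b)), m(m(b, p(b), pair(b, c)), m(p(p(b)), b, c), b), c), m(p(p(b)), pair(c, b), c))   [R2 at ε]
2. m(b, m(p(p(b)), m(m(b, p(b), pair(b, c)), m(p(p(b)), b, c), b), c), m(p(p(b)), pair(c, b), c))  →  m(b, m(m(b, p(b), pair(b, c)), m(p(p(b)), b, c), b), m(p(p(b)), pair(c, b), c))   [R2 at 2]
3. m(b, m(m(b, p(b), pair(b, c)), m(p(p(b)), b, c), b), m(p(p(b)), pair(c, b), c))  →  m(b, m(0, m(p(p(b)), b, c), b), m(p(p(b)), pair(c, b), c))   [R6 at 2.1]
4. m(b, m(0, m(p(p(b)), b, c), b), m(p(p(b)), pair(c, b), c))  →  m(b, p(m(p(p(b)), b, c)), m(p(p(b)), pair(c, b), c))   [R1 at 2]
5. m(b, p(m(p(p(b)), b, c)), m(p(p(b)), pair(c, b), c))  →  m(b, p(b), m(p(p(b)), pair(c, b), c))   [R2 at 2.1]
6. m(b, p(b), m(p(p(b)), pair(c, b), c))  →  0   [R6 at ε]

0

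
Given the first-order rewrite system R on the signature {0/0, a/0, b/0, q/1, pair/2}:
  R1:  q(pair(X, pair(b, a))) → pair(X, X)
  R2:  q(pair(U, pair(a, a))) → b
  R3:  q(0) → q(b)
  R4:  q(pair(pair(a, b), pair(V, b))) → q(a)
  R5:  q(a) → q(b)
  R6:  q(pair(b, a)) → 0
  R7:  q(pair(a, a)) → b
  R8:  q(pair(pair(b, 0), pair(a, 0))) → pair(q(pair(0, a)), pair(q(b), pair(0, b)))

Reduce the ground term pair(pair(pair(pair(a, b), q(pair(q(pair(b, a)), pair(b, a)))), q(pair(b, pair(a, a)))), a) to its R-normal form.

1. pair(pair(pair(pair(a, b), q(pair(q(pair(b, a)), pair(b, a)))), q(pair(b, pair(a, a)))), a)  →  pair(pair(pair(pair(a, b), pair(q(pair(b, a)), q(pair(b, a)))), q(pair(b, pair(a, a)))), a)   [R1 at 1.1.2]
2. pair(pair(pair(pair(a, b), pair(q(pair(b, a)), q(pair(b, a)))), q(pair(b, pair(a, a)))), a)  →  pair(pair(pair(pair(a, b), pair(0, q(pair(b, a)))), q(pair(b, pair(a, a)))), a)   [R6 at 1.1.2.1]
3. pair(pair(pair(pair(a, b), pair(0, q(pair(b, a)))), q(pair(b, pair(a, a)))), a)  →  pair(pair(pair(pair(a, b), pair(0, 0)), q(pair(b, pair(a, a)))), a)   [R6 at 1.1.2.2]
4. pair(pair(pair(pair(a, b), pair(0, 0)), q(pair(b, pair(a, a)))), a)  →  pair(pair(pair(pair(a, b), pair(0, 0)), b), a)   [R2 at 1.2]

pair(pair(pair(pair(a, b), pair(0, 0)), b), a)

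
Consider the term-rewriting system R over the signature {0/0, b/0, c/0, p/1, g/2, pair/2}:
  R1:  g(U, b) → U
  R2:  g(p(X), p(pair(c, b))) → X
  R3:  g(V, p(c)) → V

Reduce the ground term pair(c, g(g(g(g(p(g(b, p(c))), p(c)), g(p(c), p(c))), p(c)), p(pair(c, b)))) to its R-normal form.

pair(c, b)

1. pair(c, g(g(g(g(p(g(b, p(c))), p(c)), g(p(c), p(c))), p(c)), p(pair(c, b))))  →  pair(c, g(g(g(p(g(b, p(c))), p(c)), g(p(c), p(c))), p(pair(c, b))))   [R3 at 2.1]
2. pair(c, g(g(g(p(g(b, p(c))), p(c)), g(p(c), p(c))), p(pair(c, b))))  →  pair(c, g(g(p(g(b, p(c))), g(p(c), p(c))), p(pair(c, b))))   [R3 at 2.1.1]
3. pair(c, g(g(p(g(b, p(c))), g(p(c), p(c))), p(pair(c, b))))  →  pair(c, g(g(p(b), g(p(c), p(c))), p(pair(c, b))))   [R3 at 2.1.1.1]
4. pair(c, g(g(p(b), g(p(c), p(c))), p(pair(c, b))))  →  pair(c, g(g(p(b), p(c)), p(pair(c, b))))   [R3 at 2.1.2]
5. pair(c, g(g(p(b), p(c)), p(pair(c, b))))  →  pair(c, g(p(b), p(pair(c, b))))   [R3 at 2.1]
6. pair(c, g(p(b), p(pair(c, b))))  →  pair(c, b)   [R2 at 2]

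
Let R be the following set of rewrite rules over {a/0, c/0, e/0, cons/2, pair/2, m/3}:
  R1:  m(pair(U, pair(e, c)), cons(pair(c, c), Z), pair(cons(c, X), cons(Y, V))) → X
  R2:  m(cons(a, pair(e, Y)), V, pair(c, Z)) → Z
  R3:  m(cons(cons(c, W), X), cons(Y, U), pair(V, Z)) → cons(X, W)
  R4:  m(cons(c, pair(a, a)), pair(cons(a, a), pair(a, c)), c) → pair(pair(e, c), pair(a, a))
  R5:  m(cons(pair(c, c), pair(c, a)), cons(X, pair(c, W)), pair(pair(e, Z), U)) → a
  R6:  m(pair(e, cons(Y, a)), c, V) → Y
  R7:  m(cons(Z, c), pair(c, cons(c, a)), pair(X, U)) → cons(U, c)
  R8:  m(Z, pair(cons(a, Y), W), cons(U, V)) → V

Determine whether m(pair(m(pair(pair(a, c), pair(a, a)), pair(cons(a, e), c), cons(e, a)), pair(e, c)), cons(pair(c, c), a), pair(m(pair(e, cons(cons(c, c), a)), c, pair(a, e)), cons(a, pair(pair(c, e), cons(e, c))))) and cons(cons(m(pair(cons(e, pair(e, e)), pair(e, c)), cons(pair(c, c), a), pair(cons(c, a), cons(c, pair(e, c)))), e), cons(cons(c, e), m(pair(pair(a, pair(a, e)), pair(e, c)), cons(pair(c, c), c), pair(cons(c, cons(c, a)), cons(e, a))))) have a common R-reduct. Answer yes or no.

Reduce t₁ = m(pair(m(pair(pair(a, c), pair(a, a)), pair(cons(a, e), c), cons(e, a)), pair(e, c)), cons(pair(c, c), a), pair(m(pair(e, cons(cons(c, c), a)), c, pair(a, e)), cons(a, pair(pair(c, e), cons(e, c))))):
1. m(pair(m(pair(pair(a, c), pair(a, a)), pair(cons(a, e), c), cons(e, a)), pair(e, c)), cons(pair(c, c), a), pair(m(pair(e, cons(cons(c, c), a)), c, pair(a, e)), cons(a, pair(pair(c, e), cons(e, c)))))  →  m(pair(a, pair(e, c)), cons(pair(c, c), a), pair(m(pair(e, cons(cons(c, c), a)), c, pair(a, e)), cons(a, pair(pair(c, e), cons(e, c)))))   [R8 at 1.1]
2. m(pair(a, pair(e, c)), cons(pair(c, c), a), pair(m(pair(e, cons(cons(c, c), a)), c, pair(a, e)), cons(a, pair(pair(c, e), cons(e, c)))))  →  m(pair(a, pair(e, c)), cons(pair(c, c), a), pair(cons(c, c), cons(a, pair(pair(c, e), cons(e, c)))))   [R6 at 3.1]
3. m(pair(a, pair(e, c)), cons(pair(c, c), a), pair(cons(c, c), cons(a, pair(pair(c, e), cons(e, c)))))  →  c   [R1 at ε]

Reduce t₂ = cons(cons(m(pair(cons(e, pair(e, e)), pair(e, c)), cons(pair(c, c), a), pair(cons(c, a), cons(c, pair(e, c)))), e), cons(cons(c, e), m(pair(pair(a, pair(a, e)), pair(e, c)), cons(pair(c, c), c), pair(cons(c, cons(c, a)), cons(e, a))))):
1. cons(cons(m(pair(cons(e, pair(e, e)), pair(e, c)), cons(pair(c, c), a), pair(cons(c, a), cons(c, pair(e, c)))), e), cons(cons(c, e), m(pair(pair(a, pair(a, e)), pair(e, c)), cons(pair(c, c), c), pair(cons(c, cons(c, a)), cons(e, a)))))  →  cons(cons(a, e), cons(cons(c, e), m(pair(pair(a, pair(a, e)), pair(e, c)), cons(pair(c, c), c), pair(cons(c, cons(c, a)), cons(e, a)))))   [R1 at 1.1]
2. cons(cons(a, e), cons(cons(c, e), m(pair(pair(a, pair(a, e)), pair(e, c)), cons(pair(c, c), c), pair(cons(c, cons(c, a)), cons(e, a)))))  →  cons(cons(a, e), cons(cons(c, e), cons(c, a)))   [R1 at 2.2]

no — NF(t₁) = c, NF(t₂) = cons(cons(a, e), cons(cons(c, e), cons(c, a)))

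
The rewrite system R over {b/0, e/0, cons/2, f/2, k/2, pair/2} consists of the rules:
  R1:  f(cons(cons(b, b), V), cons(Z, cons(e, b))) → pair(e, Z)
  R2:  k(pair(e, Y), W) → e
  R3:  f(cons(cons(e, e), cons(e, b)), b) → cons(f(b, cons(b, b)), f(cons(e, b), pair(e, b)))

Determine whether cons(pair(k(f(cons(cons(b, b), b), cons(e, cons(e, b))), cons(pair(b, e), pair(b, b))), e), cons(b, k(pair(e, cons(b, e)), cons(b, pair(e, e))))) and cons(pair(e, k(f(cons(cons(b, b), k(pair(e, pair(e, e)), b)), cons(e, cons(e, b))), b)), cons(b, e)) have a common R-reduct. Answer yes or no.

Reduce t₁ = cons(pair(k(f(cons(cons(b, b), b), cons(e, cons(e, b))), cons(pair(b, e), pair(b, b))), e), cons(b, k(pair(e, cons(b, e)), cons(b, pair(e, e))))):
1. cons(pair(k(f(cons(cons(b, b), b), cons(e, cons(e, b))), cons(pair(b, e), pair(b, b))), e), cons(b, k(pair(e, cons(b, e)), cons(b, pair(e, e)))))  →  cons(pair(k(pair(e, e), cons(pair(b, e), pair(b, b))), e), cons(b, k(pair(e, cons(b, e)), cons(b, pair(e, e)))))   [R1 at 1.1.1]
2. cons(pair(k(pair(e, e), cons(pair(b, e), pair(b, b))), e), cons(b, k(pair(e, cons(b, e)), cons(b, pair(e, e)))))  →  cons(pair(e, e), cons(b, k(pair(e, cons(b, e)), cons(b, pair(e, e)))))   [R2 at 1.1]
3. cons(pair(e, e), cons(b, k(pair(e, cons(b, e)), cons(b, pair(e, e)))))  →  cons(pair(e, e), cons(b, e))   [R2 at 2.2]

Reduce t₂ = cons(pair(e, k(f(cons(cons(b, b), k(pair(e, pair(e, e)), b)), cons(e, cons(e, b))), b)), cons(b, e)):
1. cons(pair(e, k(f(cons(cons(b, b), k(pair(e, pair(e, e)), b)), cons(e, cons(e, b))), b)), cons(b, e))  →  cons(pair(e, k(pair(e, e), b)), cons(b, e))   [R1 at 1.2.1]
2. cons(pair(e, k(pair(e, e), b)), cons(b, e))  →  cons(pair(e, e), cons(b, e))   [R2 at 1.2]

yes — NF(t₁) = cons(pair(e, e), cons(b, e)), NF(t₂) = cons(pair(e, e), cons(b, e))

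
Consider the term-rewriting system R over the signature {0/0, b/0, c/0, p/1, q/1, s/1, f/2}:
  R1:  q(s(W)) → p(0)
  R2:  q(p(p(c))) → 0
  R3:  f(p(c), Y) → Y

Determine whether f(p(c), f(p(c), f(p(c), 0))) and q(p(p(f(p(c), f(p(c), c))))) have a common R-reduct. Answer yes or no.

Reduce t₁ = f(p(c), f(p(c), f(p(c), 0))):
1. f(p(c), f(p(c), f(p(c), 0)))  →  f(p(c), f(p(c), 0))   [R3 at ε]
2. f(p(c), f(p(c), 0))  →  f(p(c), 0)   [R3 at ε]
3. f(p(c), 0)  →  0   [R3 at ε]

Reduce t₂ = q(p(p(f(p(c), f(p(c), c))))):
1. q(p(p(f(p(c), f(p(c), c)))))  →  q(p(p(f(p(c), c))))   [R3 at 1.1.1]
2. q(p(p(f(p(c), c))))  →  q(p(p(c)))   [R3 at 1.1.1]
3. q(p(p(c)))  →  0   [R2 at ε]

yes — NF(t₁) = 0, NF(t₂) = 0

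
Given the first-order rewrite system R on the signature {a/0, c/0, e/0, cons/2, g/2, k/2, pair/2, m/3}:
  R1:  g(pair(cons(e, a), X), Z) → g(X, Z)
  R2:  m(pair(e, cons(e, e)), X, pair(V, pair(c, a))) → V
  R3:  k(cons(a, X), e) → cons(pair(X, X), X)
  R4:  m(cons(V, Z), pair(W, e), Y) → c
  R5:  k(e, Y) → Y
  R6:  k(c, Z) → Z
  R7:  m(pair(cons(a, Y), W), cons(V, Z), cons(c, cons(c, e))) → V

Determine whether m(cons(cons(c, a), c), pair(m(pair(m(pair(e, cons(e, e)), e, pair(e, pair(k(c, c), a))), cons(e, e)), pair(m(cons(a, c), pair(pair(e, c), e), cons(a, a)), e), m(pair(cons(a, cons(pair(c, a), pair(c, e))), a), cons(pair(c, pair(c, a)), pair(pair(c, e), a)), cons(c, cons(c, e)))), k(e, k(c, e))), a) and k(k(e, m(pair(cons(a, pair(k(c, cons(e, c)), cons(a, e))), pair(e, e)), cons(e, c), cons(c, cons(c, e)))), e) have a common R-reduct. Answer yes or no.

no — NF(t₁) = c, NF(t₂) = e

Reduce t₁ = m(cons(cons(c, a), c), pair(m(pair(m(pair(e, cons(e, e)), e, pair(e, pair(k(c, c), a))), cons(e, e)), pair(m(cons(a, c), pair(pair(e, c), e), cons(a, a)), e), m(pair(cons(a, cons(pair(c, a), pair(c, e))), a), cons(pair(c, pair(c, a)), pair(pair(c, e), a)), cons(c, cons(c, e)))), k(e, k(c, e))), a):
1. m(cons(cons(c, a), c), pair(m(pair(m(pair(e, cons(e, e)), e, pair(e, pair(k(c, c), a))), cons(e, e)), pair(m(cons(a, c), pair(pair(e, c), e), cons(a, a)), e), m(pair(cons(a, cons(pair(c, a), pair(c, e))), a), cons(pair(c, pair(c, a)), pair(pair(c, e), a)), cons(c, cons(c, e)))), k(e, k(c, e))), a)  →  m(cons(cons(c, a), c), pair(m(pair(m(pair(e, cons(e, e)), e, pair(e, pair(c, a))), cons(e, e)), pair(m(cons(a, c), pair(pair(e, c), e), cons(a, a)), e), m(pair(cons(a, cons(pair(c, a), pair(c, e))), a), cons(pair(c, pair(c, a)), pair(pair(c, e), a)), cons(c, cons(c, e)))), k(e, k(c, e))), a)   [R6 at 2.1.1.1.3.2.1]
2. m(cons(cons(c, a), c), pair(m(pair(m(pair(e, cons(e, e)), e, pair(e, pair(c, a))), cons(e, e)), pair(m(cons(a, c), pair(pair(e, c), e), cons(a, a)), e), m(pair(cons(a, cons(pair(c, a), pair(c, e))), a), cons(pair(c, pair(c, a)), pair(pair(c, e), a)), cons(c, cons(c, e)))), k(e, k(c, e))), a)  →  m(cons(cons(c, a), c), pair(m(pair(e, cons(e, e)), pair(m(cons(a, c), pair(pair(e, c), e), cons(a, a)), e), m(pair(cons(a, cons(pair(c, a), pair(c, e))), a), cons(pair(c, pair(c, a)), pair(pair(c, e), a)), cons(c, cons(c, e)))), k(e, k(c, e))), a)   [R2 at 2.1.1.1]
3. m(cons(cons(c, a), c), pair(m(pair(e, cons(e, e)), pair(m(cons(a, c), pair(pair(e, c), e), cons(a, a)), e), m(pair(cons(a, cons(pair(c, a), pair(c, e))), a), cons(pair(c, pair(c, a)), pair(pair(c, e), a)), cons(c, cons(c, e)))), k(e, k(c, e))), a)  →  m(cons(cons(c, a), c), pair(m(pair(e, cons(e, e)), pair(c, e), m(pair(cons(a, cons(pair(c, a), pair(c, e))), a), cons(pair(c, pair(c, a)), pair(pair(c, e), a)), cons(c, cons(c, e)))), k(e, k(c, e))), a)   [R4 at 2.1.2.1]
4. m(cons(cons(c, a), c), pair(m(pair(e, cons(e, e)), pair(c, e), m(pair(cons(a, cons(pair(c, a), pair(c, e))), a), cons(pair(c, pair(c, a)), pair(pair(c, e), a)), cons(c, cons(c, e)))), k(e, k(c, e))), a)  →  m(cons(cons(c, a), c), pair(m(pair(e, cons(e, e)), pair(c, e), pair(c, pair(c, a))), k(e, k(c, e))), a)   [R7 at 2.1.3]
5. m(cons(cons(c, a), c), pair(m(pair(e, cons(e, e)), pair(c, e), pair(c, pair(c, a))), k(e, k(c, e))), a)  →  m(cons(cons(c, a), c), pair(c, k(e, k(c, e))), a)   [R2 at 2.1]
6. m(cons(cons(c, a), c), pair(c, k(e, k(c, e))), a)  →  m(cons(cons(c, a), c), pair(c, k(c, e)), a)   [R5 at 2.2]
7. m(cons(cons(c, a), c), pair(c, k(c, e)), a)  →  m(cons(cons(c, a), c), pair(c, e), a)   [R6 at 2.2]
8. m(cons(cons(c, a), c), pair(c, e), a)  →  c   [R4 at ε]

Reduce t₂ = k(k(e, m(pair(cons(a, pair(k(c, cons(e, c)), cons(a, e))), pair(e, e)), cons(e, c), cons(c, cons(c, e)))), e):
1. k(k(e, m(pair(cons(a, pair(k(c, cons(e, c)), cons(a, e))), pair(e, e)), cons(e, c), cons(c, cons(c, e)))), e)  →  k(m(pair(cons(a, pair(k(c, cons(e, c)), cons(a, e))), pair(e, e)), cons(e, c), cons(c, cons(c, e))), e)   [R5 at 1]
2. k(m(pair(cons(a, pair(k(c, cons(e, c)), cons(a, e))), pair(e, e)), cons(e, c), cons(c, cons(c, e))), e)  →  k(e, e)   [R7 at 1]
3. k(e, e)  →  e   [R5 at ε]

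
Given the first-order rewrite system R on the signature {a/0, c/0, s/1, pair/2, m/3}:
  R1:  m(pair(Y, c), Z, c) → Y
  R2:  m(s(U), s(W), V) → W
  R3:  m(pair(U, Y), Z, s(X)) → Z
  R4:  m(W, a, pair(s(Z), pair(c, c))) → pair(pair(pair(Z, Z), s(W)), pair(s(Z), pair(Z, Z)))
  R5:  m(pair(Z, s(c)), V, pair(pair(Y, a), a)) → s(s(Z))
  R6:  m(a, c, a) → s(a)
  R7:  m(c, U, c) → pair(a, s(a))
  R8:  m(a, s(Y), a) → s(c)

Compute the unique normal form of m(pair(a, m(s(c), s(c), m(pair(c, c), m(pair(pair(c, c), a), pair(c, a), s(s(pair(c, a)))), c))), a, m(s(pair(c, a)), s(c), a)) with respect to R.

a

1. m(pair(a, m(s(c), s(c), m(pair(c, c), m(pair(pair(c, c), a), pair(c, a), s(s(pair(c, a)))), c))), a, m(s(pair(c, a)), s(c), a))  →  m(pair(a, c), a, m(s(pair(c, a)), s(c), a))   [R2 at 1.2]
2. m(pair(a, c), a, m(s(pair(c, a)), s(c), a))  →  m(pair(a, c), a, c)   [R2 at 3]
3. m(pair(a, c), a, c)  →  a   [R1 at ε]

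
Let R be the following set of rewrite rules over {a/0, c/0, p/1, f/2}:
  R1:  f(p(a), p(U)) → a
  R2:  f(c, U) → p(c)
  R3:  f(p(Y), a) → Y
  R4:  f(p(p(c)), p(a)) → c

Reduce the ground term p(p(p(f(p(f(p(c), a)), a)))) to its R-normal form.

1. p(p(p(f(p(f(p(c), a)), a))))  →  p(p(p(f(p(c), a))))   [R3 at 1.1.1]
2. p(p(p(f(p(c), a))))  →  p(p(p(c)))   [R3 at 1.1.1]

p(p(p(c)))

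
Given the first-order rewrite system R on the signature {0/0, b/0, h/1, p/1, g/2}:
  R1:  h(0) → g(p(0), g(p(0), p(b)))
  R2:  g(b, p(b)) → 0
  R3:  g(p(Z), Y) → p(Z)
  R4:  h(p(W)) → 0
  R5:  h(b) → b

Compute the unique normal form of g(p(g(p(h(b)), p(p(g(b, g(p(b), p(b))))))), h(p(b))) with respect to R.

p(p(b))

1. g(p(g(p(h(b)), p(p(g(b, g(p(b), p(b))))))), h(p(b)))  →  p(g(p(h(b)), p(p(g(b, g(p(b), p(b)))))))   [R3 at ε]
2. p(g(p(h(b)), p(p(g(b, g(p(b), p(b)))))))  →  p(p(h(b)))   [R3 at 1]
3. p(p(h(b)))  →  p(p(b))   [R5 at 1.1]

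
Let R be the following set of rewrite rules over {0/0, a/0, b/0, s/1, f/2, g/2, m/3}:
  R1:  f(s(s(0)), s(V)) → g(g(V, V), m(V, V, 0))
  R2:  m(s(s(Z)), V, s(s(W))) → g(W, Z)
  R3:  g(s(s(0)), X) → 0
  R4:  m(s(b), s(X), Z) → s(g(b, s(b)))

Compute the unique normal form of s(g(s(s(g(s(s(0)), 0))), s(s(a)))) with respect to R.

s(0)

1. s(g(s(s(g(s(s(0)), 0))), s(s(a))))  →  s(g(s(s(0)), s(s(a))))   [R3 at 1.1.1.1]
2. s(g(s(s(0)), s(s(a))))  →  s(0)   [R3 at 1]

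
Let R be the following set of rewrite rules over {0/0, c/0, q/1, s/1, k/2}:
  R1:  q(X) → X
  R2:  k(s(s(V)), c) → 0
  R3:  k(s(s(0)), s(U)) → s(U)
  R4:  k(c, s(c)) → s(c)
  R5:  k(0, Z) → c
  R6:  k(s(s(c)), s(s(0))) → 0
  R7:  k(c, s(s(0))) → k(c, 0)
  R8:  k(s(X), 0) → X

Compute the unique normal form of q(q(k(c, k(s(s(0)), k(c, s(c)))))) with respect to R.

1. q(q(k(c, k(s(s(0)), k(c, s(c))))))  →  q(k(c, k(s(s(0)), k(c, s(c)))))   [R1 at ε]
2. q(k(c, k(s(s(0)), k(c, s(c)))))  →  k(c, k(s(s(0)), k(c, s(c))))   [R1 at ε]
3. k(c, k(s(s(0)), k(c, s(c))))  →  k(c, k(s(s(0)), s(c)))   [R4 at 2.2]
4. k(c, k(s(s(0)), s(c)))  →  k(c, s(c))   [R3 at 2]
5. k(c, s(c))  →  s(c)   [R4 at ε]

s(c)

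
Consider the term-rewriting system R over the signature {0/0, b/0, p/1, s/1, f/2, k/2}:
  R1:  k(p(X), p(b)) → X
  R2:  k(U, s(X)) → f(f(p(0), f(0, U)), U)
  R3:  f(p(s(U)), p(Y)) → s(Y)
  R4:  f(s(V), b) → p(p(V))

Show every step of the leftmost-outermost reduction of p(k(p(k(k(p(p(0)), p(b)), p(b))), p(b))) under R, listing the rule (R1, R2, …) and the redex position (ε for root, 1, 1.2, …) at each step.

1. p(k(p(k(k(p(p(0)), p(b)), p(b))), p(b)))  →  p(k(k(p(p(0)), p(b)), p(b)))   [R1 at 1]
2. p(k(k(p(p(0)), p(b)), p(b)))  →  p(k(p(0), p(b)))   [R1 at 1.1]
3. p(k(p(0), p(b)))  →  p(0)   [R1 at 1]

p(0)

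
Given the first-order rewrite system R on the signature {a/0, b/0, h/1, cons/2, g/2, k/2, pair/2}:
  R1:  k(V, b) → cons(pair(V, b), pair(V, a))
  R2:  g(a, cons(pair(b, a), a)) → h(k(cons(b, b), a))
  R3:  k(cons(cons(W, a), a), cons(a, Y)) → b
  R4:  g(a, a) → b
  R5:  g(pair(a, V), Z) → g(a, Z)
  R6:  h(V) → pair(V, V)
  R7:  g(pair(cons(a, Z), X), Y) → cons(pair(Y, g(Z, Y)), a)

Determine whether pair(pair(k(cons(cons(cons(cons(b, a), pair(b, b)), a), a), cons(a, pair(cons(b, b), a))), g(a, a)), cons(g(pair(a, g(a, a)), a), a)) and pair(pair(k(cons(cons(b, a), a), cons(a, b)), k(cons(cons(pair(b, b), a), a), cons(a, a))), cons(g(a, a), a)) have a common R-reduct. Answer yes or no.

Reduce t₁ = pair(pair(k(cons(cons(cons(cons(b, a), pair(b, b)), a), a), cons(a, pair(cons(b, b), a))), g(a, a)), cons(g(pair(a, g(a, a)), a), a)):
1. pair(pair(k(cons(cons(cons(cons(b, a), pair(b, b)), a), a), cons(a, pair(cons(b, b), a))), g(a, a)), cons(g(pair(a, g(a, a)), a), a))  →  pair(pair(b, g(a, a)), cons(g(pair(a, g(a, a)), a), a))   [R3 at 1.1]
2. pair(pair(b, g(a, a)), cons(g(pair(a, g(a, a)), a), a))  →  pair(pair(b, b), cons(g(pair(a, g(a, a)), a), a))   [R4 at 1.2]
3. pair(pair(b, b), cons(g(pair(a, g(a, a)), a), a))  →  pair(pair(b, b), cons(g(a, a), a))   [R5 at 2.1]
4. pair(pair(b, b), cons(g(a, a), a))  →  pair(pair(b, b), cons(b, a))   [R4 at 2.1]

Reduce t₂ = pair(pair(k(cons(cons(b, a), a), cons(a, b)), k(cons(cons(pair(b, b), a), a), cons(a, a))), cons(g(a, a), a)):
1. pair(pair(k(cons(cons(b, a), a), cons(a, b)), k(cons(cons(pair(b, b), a), a), cons(a, a))), cons(g(a, a), a))  →  pair(pair(b, k(cons(cons(pair(b, b), a), a), cons(a, a))), cons(g(a, a), a))   [R3 at 1.1]
2. pair(pair(b, k(cons(cons(pair(b, b), a), a), cons(a, a))), cons(g(a, a), a))  →  pair(pair(b, b), cons(g(a, a), a))   [R3 at 1.2]
3. pair(pair(b, b), cons(g(a, a), a))  →  pair(pair(b, b), cons(b, a))   [R4 at 2.1]

yes — NF(t₁) = pair(pair(b, b), cons(b, a)), NF(t₂) = pair(pair(b, b), cons(b, a))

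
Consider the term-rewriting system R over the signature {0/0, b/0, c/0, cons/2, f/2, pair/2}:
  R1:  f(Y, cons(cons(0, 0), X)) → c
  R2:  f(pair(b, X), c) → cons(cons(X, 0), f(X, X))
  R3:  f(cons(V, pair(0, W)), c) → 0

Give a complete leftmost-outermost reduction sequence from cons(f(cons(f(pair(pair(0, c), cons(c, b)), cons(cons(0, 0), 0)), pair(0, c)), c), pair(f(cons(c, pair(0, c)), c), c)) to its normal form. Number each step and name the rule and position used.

cons(0, pair(0, c))

1. cons(f(cons(f(pair(pair(0, c), cons(c, b)), cons(cons(0, 0), 0)), pair(0, c)), c), pair(f(cons(c, pair(0, c)), c), c))  →  cons(0, pair(f(cons(c, pair(0, c)), c), c))   [R3 at 1]
2. cons(0, pair(f(cons(c, pair(0, c)), c), c))  →  cons(0, pair(0, c))   [R3 at 2.1]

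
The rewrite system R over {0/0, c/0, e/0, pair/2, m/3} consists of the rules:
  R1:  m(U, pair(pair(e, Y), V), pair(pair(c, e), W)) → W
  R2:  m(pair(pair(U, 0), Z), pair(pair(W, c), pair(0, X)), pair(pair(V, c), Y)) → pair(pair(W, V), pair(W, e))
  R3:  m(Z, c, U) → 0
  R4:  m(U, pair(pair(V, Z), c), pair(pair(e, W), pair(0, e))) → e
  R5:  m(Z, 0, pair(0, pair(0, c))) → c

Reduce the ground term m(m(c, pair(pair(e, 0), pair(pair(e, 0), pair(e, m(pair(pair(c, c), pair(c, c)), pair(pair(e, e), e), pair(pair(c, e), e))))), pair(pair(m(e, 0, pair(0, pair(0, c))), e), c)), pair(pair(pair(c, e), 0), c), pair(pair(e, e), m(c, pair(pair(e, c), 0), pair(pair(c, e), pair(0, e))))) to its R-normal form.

1. m(m(c, pair(pair(e, 0), pair(pair(e, 0), pair(e, m(pair(pair(c, c), pair(c, c)), pair(pair(e, e), e), pair(pair(c, e), e))))), pair(pair(m(e, 0, pair(0, pair(0, c))), e), c)), pair(pair(pair(c, e), 0), c), pair(pair(e, e), m(c, pair(pair(e, c), 0), pair(pair(c, e), pair(0, e)))))  →  m(m(c, pair(pair(e, 0), pair(pair(e, 0), pair(e, e))), pair(pair(m(e, 0, pair(0, pair(0, c))), e), c)), pair(pair(pair(c, e), 0), c), pair(pair(e, e), m(c, pair(pair(e, c), 0), pair(pair(c, e), pair(0, e)))))   [R1 at 1.2.2.2.2]
2. m(m(c, pair(pair(e, 0), pair(pair(e, 0), pair(e, e))), pair(pair(m(e, 0, pair(0, pair(0, c))), e), c)), pair(pair(pair(c, e), 0), c), pair(pair(e, e), m(c, pair(pair(e, c), 0), pair(pair(c, e), pair(0, e)))))  →  m(m(c, pair(pair(e, 0), pair(pair(e, 0), pair(e, e))), pair(pair(c, e), c)), pair(pair(pair(c, e), 0), c), pair(pair(e, e), m(c, pair(pair(e, c), 0), pair(pair(c, e), pair(0, e)))))   [R5 at 1.3.1.1]
3. m(m(c, pair(pair(e, 0), pair(pair(e, 0), pair(e, e))), pair(pair(c, e), c)), pair(pair(pair(c, e), 0), c), pair(pair(e, e), m(c, pair(pair(e, c), 0), pair(pair(c, e), pair(0, e)))))  →  m(c, pair(pair(pair(c, e), 0), c), pair(pair(e, e), m(c, pair(pair(e, c), 0), pair(pair(c, e), pair(0, e)))))   [R1 at 1]
4. m(c, pair(pair(pair(c, e), 0), c), pair(pair(e, e), m(c, pair(pair(e, c), 0), pair(pair(c, e), pair(0, e)))))  →  m(c, pair(pair(pair(c, e), 0), c), pair(pair(e, e), pair(0, e)))   [R1 at 3.2]
5. m(c, pair(pair(pair(c, e), 0), c), pair(pair(e, e), pair(0, e)))  →  e   [R4 at ε]

e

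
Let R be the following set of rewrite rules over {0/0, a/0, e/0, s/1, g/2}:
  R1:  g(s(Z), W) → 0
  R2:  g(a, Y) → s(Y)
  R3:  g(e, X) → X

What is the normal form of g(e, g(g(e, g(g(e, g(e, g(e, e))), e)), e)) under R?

1. g(e, g(g(e, g(g(e, g(e, g(e, e))), e)), e))  →  g(g(e, g(g(e, g(e, g(e, e))), e)), e)   [R3 at ε]
2. g(g(e, g(g(e, g(e, g(e, e))), e)), e)  →  g(g(g(e, g(e, g(e, e))), e), e)   [R3 at 1]
3. g(g(g(e, g(e, g(e, e))), e), e)  →  g(g(g(e, g(e, e)), e), e)   [R3 at 1.1]
4. g(g(g(e, g(e, e)), e), e)  →  g(g(g(e, e), e), e)   [R3 at 1.1]
5. g(g(g(e, e), e), e)  →  g(g(e, e), e)   [R3 at 1.1]
6. g(g(e, e), e)  →  g(e, e)   [R3 at 1]
7. g(e, e)  →  e   [R3 at ε]

e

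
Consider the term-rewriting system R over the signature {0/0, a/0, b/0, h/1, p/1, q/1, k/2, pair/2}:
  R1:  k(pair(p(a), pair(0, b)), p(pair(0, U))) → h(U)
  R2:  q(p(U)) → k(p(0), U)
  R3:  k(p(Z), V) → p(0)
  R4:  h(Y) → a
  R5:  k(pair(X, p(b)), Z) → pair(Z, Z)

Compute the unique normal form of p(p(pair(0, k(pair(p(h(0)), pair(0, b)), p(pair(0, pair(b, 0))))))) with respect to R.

p(p(pair(0, a)))

1. p(p(pair(0, k(pair(p(h(0)), pair(0, b)), p(pair(0, pair(b, 0)))))))  →  p(p(pair(0, k(pair(p(a), pair(0, b)), p(pair(0, pair(b, 0)))))))   [R4 at 1.1.2.1.1.1]
2. p(p(pair(0, k(pair(p(a), pair(0, b)), p(pair(0, pair(b, 0)))))))  →  p(p(pair(0, h(pair(b, 0)))))   [R1 at 1.1.2]
3. p(p(pair(0, h(pair(b, 0)))))  →  p(p(pair(0, a)))   [R4 at 1.1.2]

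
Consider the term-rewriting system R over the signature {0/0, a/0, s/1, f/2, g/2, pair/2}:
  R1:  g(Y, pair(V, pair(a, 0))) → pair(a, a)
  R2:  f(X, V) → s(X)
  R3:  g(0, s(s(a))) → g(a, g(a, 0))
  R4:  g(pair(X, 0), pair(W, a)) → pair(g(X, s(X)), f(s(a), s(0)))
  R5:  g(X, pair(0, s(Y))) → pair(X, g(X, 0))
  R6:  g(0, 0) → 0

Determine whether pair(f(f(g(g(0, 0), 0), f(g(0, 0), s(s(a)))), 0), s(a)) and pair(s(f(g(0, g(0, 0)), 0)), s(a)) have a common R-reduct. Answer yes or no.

yes — NF(t₁) = pair(s(s(0)), s(a)), NF(t₂) = pair(s(s(0)), s(a))

Reduce t₁ = pair(f(f(g(g(0, 0), 0), f(g(0, 0), s(s(a)))), 0), s(a)):
1. pair(f(f(g(g(0, 0), 0), f(g(0, 0), s(s(a)))), 0), s(a))  →  pair(s(f(g(g(0, 0), 0), f(g(0, 0), s(s(a))))), s(a))   [R2 at 1]
2. pair(s(f(g(g(0, 0), 0), f(g(0, 0), s(s(a))))), s(a))  →  pair(s(s(g(g(0, 0), 0))), s(a))   [R2 at 1.1]
3. pair(s(s(g(g(0, 0), 0))), s(a))  →  pair(s(s(g(0, 0))), s(a))   [R6 at 1.1.1.1]
4. pair(s(s(g(0, 0))), s(a))  →  pair(s(s(0)), s(a))   [R6 at 1.1.1]

Reduce t₂ = pair(s(f(g(0, g(0, 0)), 0)), s(a)):
1. pair(s(f(g(0, g(0, 0)), 0)), s(a))  →  pair(s(s(g(0, g(0, 0)))), s(a))   [R2 at 1.1]
2. pair(s(s(g(0, g(0, 0)))), s(a))  →  pair(s(s(g(0, 0))), s(a))   [R6 at 1.1.1.2]
3. pair(s(s(g(0, 0))), s(a))  →  pair(s(s(0)), s(a))   [R6 at 1.1.1]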